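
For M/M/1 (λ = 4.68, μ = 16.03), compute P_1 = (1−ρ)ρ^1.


ρ = 4.68/16.03 = 0.2920
P_n = (1−ρ)·ρ^n = (1 − 0.2920)·0.2920^1 = 0.7080·0.291953 = 0.206716

Final: 0.206716


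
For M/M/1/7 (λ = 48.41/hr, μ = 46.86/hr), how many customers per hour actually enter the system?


ρ = 1.0331; P_K = (1−ρ)ρ^7/(1−ρ^8) = 0.139691
λ_eff = λ(1 − P_K) = 48.41·(1 − 0.139691) = 48.41·0.860309 = 41.6476 /hr

Final: 41.6476 /hr


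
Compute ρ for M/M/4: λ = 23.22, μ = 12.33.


ρ = λ/(cμ) = 23.22/(4·12.33) = 23.22/49.32 = 0.4708

Final: 0.4708


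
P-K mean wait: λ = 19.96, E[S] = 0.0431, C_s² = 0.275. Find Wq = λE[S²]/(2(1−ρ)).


ρ = λ·E[S] = 19.96·0.0431 = 0.8603
E[S²] = E[S]²(1+C_s²) = 0.0431²·(1+0.275) = 0.002368
Wq = λ·E[S²]/(2(1−ρ)) = 19.96·0.002368/(2·0.1397) = 0.16917 hr

Final: 0.16917 hr


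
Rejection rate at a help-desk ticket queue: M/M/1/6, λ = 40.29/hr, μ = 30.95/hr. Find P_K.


ρ = λ/μ = 40.29/30.95 = 1.3018
P_K = (1−ρ)ρ^K/(1−ρ^(K+1)) = (-0.3018·4.866533)/(1 − 6.335141)
= -1.468608/-5.335141 = 0.275271

Final: 0.275271


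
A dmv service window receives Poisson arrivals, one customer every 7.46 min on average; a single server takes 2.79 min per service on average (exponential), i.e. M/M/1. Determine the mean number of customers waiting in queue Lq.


λ = 60/7.46 = 8.0429 /hr
μ = 60/2.79 = 21.5054 /hr
ρ = λ/μ = 8.0429/21.5054 = 0.3740
Lq = ρ²/(1−ρ) = 0.1399/0.6260 = 0.2234

Final: 0.2234


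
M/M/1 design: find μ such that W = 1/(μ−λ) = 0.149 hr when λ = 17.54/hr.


W = 1/(μ−λ) ⇒ μ − λ = 1/W = 1/0.149 = 6.7114
μ = λ + 1/W = 17.54 + 6.7114 = 24.2514 per hr

Final: 24.2514 /hr


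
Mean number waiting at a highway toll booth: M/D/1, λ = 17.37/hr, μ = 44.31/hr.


ρ = 17.37/44.31 = 0.3920
M/D/1: Lq = ρ²/(2(1−ρ)) = 0.1537/(2·0.6080) = 0.12638

Final: 0.12638


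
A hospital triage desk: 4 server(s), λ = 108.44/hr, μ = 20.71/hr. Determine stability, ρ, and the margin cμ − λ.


Total capacity cμ = 4·20.71 = 82.84/hr
ρ = λ/(cμ) = 108.44/82.84 = 1.3090
Stable ⇔ ρ < 1: NO
Spare capacity = cμ − λ = 82.84 − 108.44 = -25.60/hr

Final: ρ = 1.3090; unstable; margin = -25.60/hr


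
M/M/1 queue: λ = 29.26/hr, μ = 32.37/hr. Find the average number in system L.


ρ = λ/μ = 29.26/32.37 = 0.9039
L = ρ/(1−ρ) = 0.9039/(1 − 0.9039) = 0.9039/0.09608 = 9.4084

Final: 9.4084


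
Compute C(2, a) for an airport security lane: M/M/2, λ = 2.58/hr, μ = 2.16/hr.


a = λ/μ = 1.1944; ρ = a/2 = 0.5972
P₀ = 0.252174 (from M/M/c formula)
C(c,a) = [a^c/(c!(1−ρ))]·P₀ = [1.42670/(2·0.4028)]·0.252174
= 1.77107·0.252174 = 0.446618

Final: 0.446618


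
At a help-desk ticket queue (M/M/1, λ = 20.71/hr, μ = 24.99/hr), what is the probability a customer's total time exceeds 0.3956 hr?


W ~ Exponential(μ−λ) for M/M/1.
μ − λ = 24.99 − 20.71 = 4.2800
P(W > t) = e^{−(μ−λ)t} = e^{−1.6932} = 0.183936

Final: 0.183936


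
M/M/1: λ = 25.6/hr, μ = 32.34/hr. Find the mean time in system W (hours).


W = 1/(μ−λ) = 1/(32.34 − 25.6) = 1/6.74 = 0.1484 hr

Final: 0.1484 hr


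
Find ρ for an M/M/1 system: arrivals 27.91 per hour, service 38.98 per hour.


ρ = λ/μ = 27.91/38.98 = 0.7160

Final: 0.7160


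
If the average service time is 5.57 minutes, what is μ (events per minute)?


μ = 1/(service time) in consistent units.
1 minute = 1 min, so μ = 1/5.57 = 0.1795 per minute

Final: 0.1795 /min


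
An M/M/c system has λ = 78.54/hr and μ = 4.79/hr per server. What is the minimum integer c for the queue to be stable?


Stability requires cμ > λ ⇔ c > λ/μ.
λ/μ = 78.54/4.79 = 16.3967
Minimum integer c = ⌊16.3967⌋ + 1 = 17
Check: 17·4.79 = 81.43 > 78.54, while 16·4.79 = 76.64 ≤ 78.54

Final: 17 servers


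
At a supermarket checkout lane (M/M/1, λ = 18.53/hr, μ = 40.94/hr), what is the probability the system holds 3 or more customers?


ρ = 18.53/40.94 = 0.4526
P(N ≥ n) = ρ^n = 0.4526^3 = 0.092722

Final: 0.092722


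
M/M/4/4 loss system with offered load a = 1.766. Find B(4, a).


B(c,a) = (a^c/c!) / Σ_{k=0}^{c} a^k/k!
a^4/4! = 0.405277
Σ terms (k=0..4): 1.00000 + 1.76600 + 1.55938 + 0.91795 + 0.40528 = 5.648608
B = 0.405277/5.648608 = 0.071748

Final: 0.071748


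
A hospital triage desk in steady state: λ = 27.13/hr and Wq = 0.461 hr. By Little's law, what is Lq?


Lq = λWq = 27.13·0.461 = 12.5069

Final: 12.5069


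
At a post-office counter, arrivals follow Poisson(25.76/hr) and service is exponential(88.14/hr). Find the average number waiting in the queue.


ρ = 25.76/88.14 = 0.2923
Lq = ρ²/(1−ρ) = 0.08542/0.7077 = 0.1207

Final: 0.1207


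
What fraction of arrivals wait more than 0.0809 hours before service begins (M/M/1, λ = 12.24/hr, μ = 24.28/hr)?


ρ = 12.24/24.28 = 0.5041
P(Wq > t) = ρ·e^{−(μ−λ)t} = 0.5041·e^{−0.9740}
= 0.5041·0.377556 = 0.190333

Final: 0.190333


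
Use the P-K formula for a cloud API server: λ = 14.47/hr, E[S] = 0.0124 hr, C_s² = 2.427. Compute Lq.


ρ = λ·E[S] = 14.47·0.0124 = 0.1794
Lq = ρ²(1+C_s²)/(2(1−ρ)) = 0.03219·(1+2.427)/(2·0.8206)
= 0.03219·3.4270/1.6411 = 0.06723

Final: 0.06723


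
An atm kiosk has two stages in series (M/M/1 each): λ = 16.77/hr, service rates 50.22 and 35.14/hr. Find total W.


Each node sees arrival rate λ = 16.77/hr (tandem ⇒ throughput preserved).
W₁ = 1/(μ₁−λ) = 1/(50.22−16.77) = 0.02990 hr
W₂ = 1/(μ₂−λ) = 1/(35.14−16.77) = 0.05444 hr
W_total = W₁ + W₂ = 0.02990 + 0.05444 = 0.08433 hr

Final: 0.08433 hr


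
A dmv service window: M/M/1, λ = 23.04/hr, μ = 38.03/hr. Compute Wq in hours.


ρ = 23.04/38.03 = 0.6058
Wq = ρ/(μ−λ) = 0.6058/(38.03 − 23.04) = 0.6058/14.99 = 0.04042 hr

Final: 0.04042 hr


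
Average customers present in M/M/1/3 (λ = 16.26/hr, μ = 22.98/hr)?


ρ = 16.26/22.98 = 0.7076
L = ρ[1 − (K+1)ρ^K + Kρ^(K+1)] / [(1−ρ)(1−ρ^(K+1))]
Numerator: 0.7076·(1 − 4·0.354251 + 3·0.250658) = 0.237015
Denominator: (0.2924)·(0.749342) = 0.219129
L = 0.237015/0.219129 = 1.0816

Final: 1.0816


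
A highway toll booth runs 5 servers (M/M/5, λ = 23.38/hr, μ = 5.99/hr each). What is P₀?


a = λ/μ = 23.38/5.99 = 3.9032; ρ = a/c = 0.7806
Σ_{k=0}^{4} a^k/k! (terms k=0..4) = 1.00000 + 3.90317 + 7.61738 + 9.91064 + 9.67074 = 32.10193
Tail: a^5/(5!(1−ρ)) = 905.91703/(120·0.2194) = 34.41428
P₀ = 1/(32.10193 + 34.41428) = 1/66.51620 = 0.015034

Final: 0.015034


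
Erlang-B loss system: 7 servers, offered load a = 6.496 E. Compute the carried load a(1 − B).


B(7,6.496) = 0.217109 (Erlang-B)
Carried load = a(1 − B) = 6.496·(1 − 0.217109) = 6.496·0.782891 = 5.0857 E

Final: 5.0857 Erlangs


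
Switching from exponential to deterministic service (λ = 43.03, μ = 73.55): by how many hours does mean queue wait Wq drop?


ρ = 43.03/73.55 = 0.5850
Wq(M/M/1) = ρ/(μ−λ) = 0.5850/30.52 = 0.01917 hr
Wq(M/D/1) = ρ/(2(μ−λ)) = 0.009585 hr
Savings = 0.01917 − 0.009585 = 0.009585 hr

Final: 0.009585 hr


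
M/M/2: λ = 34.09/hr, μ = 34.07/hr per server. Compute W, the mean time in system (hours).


a = 1.0006; ρ = 0.5003; P₀ = 0.333072
Lq = P₀·a^c·ρ/(c!(1−ρ)²) = 0.33405
Wq = Lq/λ = 0.33405/34.09 = 0.009799 hr
W = Wq + 1/μ = 0.009799 + 0.02935 = 0.03915 hr

Final: 0.03915 hr


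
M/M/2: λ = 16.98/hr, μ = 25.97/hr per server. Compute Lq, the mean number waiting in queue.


a = λ/μ = 0.6538; ρ = a/2 = 0.3269
P₀ = 0.507255
Lq = P₀·a^c·ρ / (c!·(1−ρ)²) = 0.507255·0.42750·0.3269/(2·0.45304)
= 0.07824

Final: 0.07824


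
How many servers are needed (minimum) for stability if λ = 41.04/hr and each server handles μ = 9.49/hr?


Stability requires cμ > λ ⇔ c > λ/μ.
λ/μ = 41.04/9.49 = 4.3246
Minimum integer c = ⌊4.3246⌋ + 1 = 5
Check: 5·9.49 = 47.45 > 41.04, while 4·9.49 = 37.96 ≤ 41.04

Final: 5 servers


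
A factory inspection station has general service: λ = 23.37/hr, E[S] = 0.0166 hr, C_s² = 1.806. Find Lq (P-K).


ρ = λ·E[S] = 23.37·0.0166 = 0.3879
Lq = ρ²(1+C_s²)/(2(1−ρ)) = 0.1505·(1+1.806)/(2·0.6121)
= 0.1505·2.8060/1.2241 = 0.34498

Final: 0.34498


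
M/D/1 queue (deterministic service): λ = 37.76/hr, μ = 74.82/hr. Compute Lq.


ρ = 37.76/74.82 = 0.5047
M/D/1: Lq = ρ²/(2(1−ρ)) = 0.2547/(2·0.4953) = 0.25711

Final: 0.25711


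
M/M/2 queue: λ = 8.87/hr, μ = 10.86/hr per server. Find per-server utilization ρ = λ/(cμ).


ρ = λ/(cμ) = 8.87/(2·10.86) = 8.87/21.72 = 0.4084

Final: 0.4084


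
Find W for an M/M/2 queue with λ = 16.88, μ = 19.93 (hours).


a = 0.8470; ρ = 0.4235; P₀ = 0.405005
Lq = P₀·a^c·ρ/(c!(1−ρ)²) = 0.18508
Wq = Lq/λ = 0.18508/16.88 = 0.01096 hr
W = Wq + 1/μ = 0.01096 + 0.05018 = 0.06114 hr

Final: 0.06114 hr


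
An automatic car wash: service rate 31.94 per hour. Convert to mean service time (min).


Mean service time = 1/μ = 1/31.94 hour = 0.03131 hour
In minutes: 0.03131 × 60 = 1.8785 min

Final: 1.8785 min


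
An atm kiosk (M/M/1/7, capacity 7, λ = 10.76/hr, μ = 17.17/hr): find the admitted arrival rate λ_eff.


ρ = 0.6267; P_K = (1−ρ)ρ^7/(1−ρ^8) = 0.014516
λ_eff = λ(1 − P_K) = 10.76·(1 − 0.014516) = 10.76·0.985484 = 10.6038 /hr

Final: 10.6038 /hr


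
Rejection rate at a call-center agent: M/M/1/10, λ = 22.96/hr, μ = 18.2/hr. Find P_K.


ρ = λ/μ = 22.96/18.2 = 1.2615
P_K = (1−ρ)ρ^K/(1−ρ^(K+1)) = (-0.2615·10.209511)/(1 − 12.879691)
= -2.670180/-11.879691 = 0.224768

Final: 0.224768


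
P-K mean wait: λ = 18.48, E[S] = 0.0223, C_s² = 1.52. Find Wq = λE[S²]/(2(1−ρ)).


ρ = λ·E[S] = 18.48·0.0223 = 0.4121
E[S²] = E[S]²(1+C_s²) = 0.0223²·(1+1.52) = 0.001253
Wq = λ·E[S²]/(2(1−ρ)) = 18.48·0.001253/(2·0.5879) = 0.01970 hr

Final: 0.01970 hr


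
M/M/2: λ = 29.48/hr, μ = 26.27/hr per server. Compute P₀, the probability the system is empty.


a = λ/μ = 29.48/26.27 = 1.1222; ρ = a/c = 0.5611
Σ_{k=0}^{1} a^k/k! (terms k=0..1) = 1.00000 + 1.12219 = 2.12219
Tail: a^2/(2!(1−ρ)) = 1.25932/(2·0.4389) = 1.43462
P₀ = 1/(2.12219 + 1.43462) = 1/3.55681 = 0.281151

Final: 0.281151


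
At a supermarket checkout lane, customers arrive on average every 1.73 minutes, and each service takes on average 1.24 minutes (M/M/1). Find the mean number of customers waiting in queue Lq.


λ = 60/1.73 = 34.6821 /hr
μ = 60/1.24 = 48.3871 /hr
ρ = λ/μ = 34.6821/48.3871 = 0.7168
Lq = ρ²/(1−ρ) = 0.5137/0.2832 = 1.8138

Final: 1.8138


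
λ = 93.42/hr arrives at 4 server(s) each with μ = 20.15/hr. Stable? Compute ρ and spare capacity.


Total capacity cμ = 4·20.15 = 80.60/hr
ρ = λ/(cμ) = 93.42/80.60 = 1.1591
Stable ⇔ ρ < 1: NO
Spare capacity = cμ − λ = 80.60 − 93.42 = -12.82/hr

Final: ρ = 1.1591; unstable; margin = -12.82/hr


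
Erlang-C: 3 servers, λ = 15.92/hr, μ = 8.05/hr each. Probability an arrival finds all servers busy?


a = λ/μ = 1.9776; ρ = a/3 = 0.6592
P₀ = 0.114733 (from M/M/c formula)
C(c,a) = [a^c/(c!(1−ρ))]·P₀ = [7.73467/(6·0.3408)]·0.114733
= 3.78275·0.114733 = 0.434005

Final: 0.434005


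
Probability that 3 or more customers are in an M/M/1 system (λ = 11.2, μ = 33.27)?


ρ = 11.2/33.27 = 0.3366
P(N ≥ n) = ρ^n = 0.3366^3 = 0.038150

Final: 0.038150


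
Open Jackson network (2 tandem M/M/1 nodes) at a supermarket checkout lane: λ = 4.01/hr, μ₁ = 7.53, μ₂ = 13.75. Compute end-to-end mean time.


Each node sees arrival rate λ = 4.01/hr (tandem ⇒ throughput preserved).
W₁ = 1/(μ₁−λ) = 1/(7.53−4.01) = 0.28409 hr
W₂ = 1/(μ₂−λ) = 1/(13.75−4.01) = 0.10267 hr
W_total = W₁ + W₂ = 0.28409 + 0.10267 = 0.38676 hr

Final: 0.38676 hr


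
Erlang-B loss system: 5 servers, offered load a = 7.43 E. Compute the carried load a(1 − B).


B(5,7.43) = 0.449198 (Erlang-B)
Carried load = a(1 − B) = 7.43·(1 − 0.449198) = 7.43·0.550802 = 4.0925 E

Final: 4.0925 Erlangs


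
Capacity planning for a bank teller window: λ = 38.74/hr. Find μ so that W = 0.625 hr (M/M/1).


W = 1/(μ−λ) ⇒ μ − λ = 1/W = 1/0.625 = 1.6000
μ = λ + 1/W = 38.74 + 1.6000 = 40.3400 per hr

Final: 40.3400 /hr


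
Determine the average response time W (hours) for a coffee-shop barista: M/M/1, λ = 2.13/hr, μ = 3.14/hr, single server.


W = 1/(μ−λ) = 1/(3.14 − 2.13) = 1/1.01 = 0.9901 hr

Final: 0.9901 hr


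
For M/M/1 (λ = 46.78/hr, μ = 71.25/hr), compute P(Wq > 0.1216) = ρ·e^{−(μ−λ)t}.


ρ = 46.78/71.25 = 0.6566
P(Wq > t) = ρ·e^{−(μ−λ)t} = 0.6566·e^{−2.9756}
= 0.6566·0.051019 = 0.033497

Final: 0.033497


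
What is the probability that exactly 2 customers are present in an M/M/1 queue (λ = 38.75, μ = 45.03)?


ρ = 38.75/45.03 = 0.8605
P_n = (1−ρ)·ρ^n = (1 − 0.8605)·0.8605^2 = 0.1395·0.740525 = 0.103275

Final: 0.103275


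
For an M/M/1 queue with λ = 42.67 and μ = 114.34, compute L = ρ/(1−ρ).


ρ = λ/μ = 42.67/114.34 = 0.3732
L = ρ/(1−ρ) = 0.3732/(1 − 0.3732) = 0.3732/0.6268 = 0.5954

Final: 0.5954


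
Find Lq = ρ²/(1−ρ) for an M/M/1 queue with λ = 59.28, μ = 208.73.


ρ = 59.28/208.73 = 0.2840
Lq = ρ²/(1−ρ) = 0.08066/0.7160 = 0.1127

Final: 0.1127


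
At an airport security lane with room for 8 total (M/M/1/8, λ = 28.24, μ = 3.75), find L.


ρ = 28.24/3.75 = 7.5307
L = ρ[1 − (K+1)ρ^K + Kρ^(K+1)] / [(1−ρ)(1−ρ^(K+1))]
Numerator: 7.5307·(1 − 9·10343497.104612 + 8·77893428.862465) = 3991674734.063971
Denominator: (-6.5307)·(-77893427.862465) = 508696012.893804
L = 3991674734.063971/508696012.893804 = 7.8469

Final: 7.8469


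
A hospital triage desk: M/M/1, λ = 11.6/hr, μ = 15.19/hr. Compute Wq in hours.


ρ = 11.6/15.19 = 0.7637
Wq = ρ/(μ−λ) = 0.7637/(15.19 − 11.6) = 0.7637/3.59 = 0.2127 hr

Final: 0.2127 hr


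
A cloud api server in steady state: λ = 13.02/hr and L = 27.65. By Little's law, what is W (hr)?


W = L/λ = 27.65/13.02 = 2.1237 hr

Final: 2.1237 hr


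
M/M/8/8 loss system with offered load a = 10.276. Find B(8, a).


B(c,a) = (a^c/c!) / Σ_{k=0}^{c} a^k/k!
a^8/8! = 3083.700856
Σ terms (k=0..8): 1.00000 + 10.27600 + 52.79809 + 180.85105 + 464.60635 + 954.85897 + 1635.35513 + 2400.70133 + 3083.70086 = 8784.147770
B = 3083.700856/8784.147770 = 0.351053

Final: 0.351053


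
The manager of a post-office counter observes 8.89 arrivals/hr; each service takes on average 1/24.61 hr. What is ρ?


ρ = λ/μ = 8.89/24.61 = 0.3612

Final: 0.3612


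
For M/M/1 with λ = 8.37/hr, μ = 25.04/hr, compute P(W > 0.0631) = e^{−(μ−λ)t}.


W ~ Exponential(μ−λ) for M/M/1.
μ − λ = 25.04 − 8.37 = 16.6700
P(W > t) = e^{−(μ−λ)t} = e^{−1.0519} = 0.349282

Final: 0.349282


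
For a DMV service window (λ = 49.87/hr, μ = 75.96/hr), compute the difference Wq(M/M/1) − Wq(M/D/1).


ρ = 49.87/75.96 = 0.6565
Wq(M/M/1) = ρ/(μ−λ) = 0.6565/26.09 = 0.02516 hr
Wq(M/D/1) = ρ/(2(μ−λ)) = 0.01258 hr
Savings = 0.02516 − 0.01258 = 0.01258 hr

Final: 0.01258 hr


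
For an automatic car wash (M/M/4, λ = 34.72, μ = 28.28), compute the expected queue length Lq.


a = λ/μ = 1.2277; ρ = a/4 = 0.3069
P₀ = 0.291853
Lq = P₀·a^c·ρ / (c!·(1−ρ)²) = 0.291853·2.27196·0.3069/(24·0.48035)
= 0.01765

Final: 0.01765


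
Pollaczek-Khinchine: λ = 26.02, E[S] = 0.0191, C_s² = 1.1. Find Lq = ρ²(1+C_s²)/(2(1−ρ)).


ρ = λ·E[S] = 26.02·0.0191 = 0.4970
Lq = ρ²(1+C_s²)/(2(1−ρ)) = 0.2470·(1+1.1)/(2·0.5030)
= 0.2470·2.1000/1.0060 = 0.51557

Final: 0.51557


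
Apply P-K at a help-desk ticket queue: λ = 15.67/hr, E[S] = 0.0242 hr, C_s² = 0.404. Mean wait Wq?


ρ = λ·E[S] = 15.67·0.0242 = 0.3792
E[S²] = E[S]²(1+C_s²) = 0.0242²·(1+0.404) = 0.0008222
Wq = λ·E[S²]/(2(1−ρ)) = 15.67·0.0008222/(2·0.6208) = 0.01038 hr

Final: 0.01038 hr


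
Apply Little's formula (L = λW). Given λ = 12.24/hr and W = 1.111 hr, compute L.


L = λW = 12.24·1.111 = 13.5986

Final: 13.5986


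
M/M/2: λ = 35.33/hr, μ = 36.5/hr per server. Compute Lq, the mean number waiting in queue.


a = λ/μ = 0.9679; ρ = a/2 = 0.4840
P₀ = 0.347734
Lq = P₀·a^c·ρ / (c!·(1−ρ)²) = 0.347734·0.93692·0.4840/(2·0.26628)
= 0.29607

Final: 0.29607


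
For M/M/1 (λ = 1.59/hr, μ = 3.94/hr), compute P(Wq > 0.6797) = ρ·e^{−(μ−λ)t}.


ρ = 1.59/3.94 = 0.4036
P(Wq > t) = ρ·e^{−(μ−λ)t} = 0.4036·e^{−1.5973}
= 0.4036·0.202443 = 0.081697

Final: 0.081697


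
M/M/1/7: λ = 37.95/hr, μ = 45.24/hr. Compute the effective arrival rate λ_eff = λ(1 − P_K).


ρ = 0.8389; P_K = (1−ρ)ρ^7/(1−ρ^8) = 0.062402
λ_eff = λ(1 − P_K) = 37.95·(1 − 0.062402) = 37.95·0.937598 = 35.5819 /hr

Final: 35.5819 /hr


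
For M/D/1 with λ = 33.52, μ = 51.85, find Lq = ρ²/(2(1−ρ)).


ρ = 33.52/51.85 = 0.6465
M/D/1: Lq = ρ²/(2(1−ρ)) = 0.4179/(2·0.3535) = 0.59111

Final: 0.59111


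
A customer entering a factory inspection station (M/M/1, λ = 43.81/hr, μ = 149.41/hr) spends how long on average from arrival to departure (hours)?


W = 1/(μ−λ) = 1/(149.41 − 43.81) = 1/105.60 = 0.009470 hr

Final: 0.009470 hr


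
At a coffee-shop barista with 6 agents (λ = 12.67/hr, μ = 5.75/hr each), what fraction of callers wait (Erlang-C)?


a = λ/μ = 2.2035; ρ = a/6 = 0.3672
P₀ = 0.110125 (from M/M/c formula)
C(c,a) = [a^c/(c!(1−ρ))]·P₀ = [114.45970/(720·0.6328)]·0.110125
= 0.25124·0.110125 = 0.027668

Final: 0.027668


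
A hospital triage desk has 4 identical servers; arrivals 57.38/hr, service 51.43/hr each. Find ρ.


ρ = λ/(cμ) = 57.38/(4·51.43) = 57.38/205.72 = 0.2789

Final: 0.2789


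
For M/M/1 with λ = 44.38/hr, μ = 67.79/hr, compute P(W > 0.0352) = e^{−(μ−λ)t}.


W ~ Exponential(μ−λ) for M/M/1.
μ − λ = 67.79 − 44.38 = 23.4100
P(W > t) = e^{−(μ−λ)t} = e^{−0.8240} = 0.438659

Final: 0.438659


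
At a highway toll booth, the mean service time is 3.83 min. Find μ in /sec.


μ = 1/(service time) in consistent units.
1 second = 0.0166667 min, so μ = 0.0166667/3.83 = 0.004352 per second

Final: 0.004352 /sec


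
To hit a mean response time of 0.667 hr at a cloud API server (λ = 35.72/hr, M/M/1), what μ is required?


W = 1/(μ−λ) ⇒ μ − λ = 1/W = 1/0.667 = 1.4993
μ = λ + 1/W = 35.72 + 1.4993 = 37.2193 per hr

Final: 37.2193 /hr


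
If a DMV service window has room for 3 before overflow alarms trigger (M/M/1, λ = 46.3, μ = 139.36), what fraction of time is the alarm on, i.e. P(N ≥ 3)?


ρ = 46.3/139.36 = 0.3322
P(N ≥ n) = ρ^n = 0.3322^3 = 0.036671

Final: 0.036671


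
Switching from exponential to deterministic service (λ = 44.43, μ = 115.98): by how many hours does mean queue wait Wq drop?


ρ = 44.43/115.98 = 0.3831
Wq(M/M/1) = ρ/(μ−λ) = 0.3831/71.55 = 0.005354 hr
Wq(M/D/1) = ρ/(2(μ−λ)) = 0.002677 hr
Savings = 0.005354 − 0.002677 = 0.002677 hr

Final: 0.002677 hr


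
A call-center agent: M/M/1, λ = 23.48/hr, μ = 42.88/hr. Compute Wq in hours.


ρ = 23.48/42.88 = 0.5476
Wq = ρ/(μ−λ) = 0.5476/(42.88 − 23.48) = 0.5476/19.40 = 0.02823 hr

Final: 0.02823 hr


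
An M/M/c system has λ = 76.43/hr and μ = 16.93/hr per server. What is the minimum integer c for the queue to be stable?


Stability requires cμ > λ ⇔ c > λ/μ.
λ/μ = 76.43/16.93 = 4.5145
Minimum integer c = ⌊4.5145⌋ + 1 = 5
Check: 5·16.93 = 84.65 > 76.43, while 4·16.93 = 67.72 ≤ 76.43

Final: 5 servers


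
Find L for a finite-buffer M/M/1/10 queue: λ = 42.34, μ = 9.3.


ρ = 42.34/9.3 = 4.5527
L = ρ[1 − (K+1)ρ^K + Kρ^(K+1)] / [(1−ρ)(1−ρ^(K+1))]
Numerator: 4.5527·(1 − 11·3825419.358625 + 10·17415941.467118) = 601318155.637809
Denominator: (-3.5527)·(-17415940.467118) = 61873405.702536
L = 601318155.637809/61873405.702536 = 9.7185

Final: 9.7185


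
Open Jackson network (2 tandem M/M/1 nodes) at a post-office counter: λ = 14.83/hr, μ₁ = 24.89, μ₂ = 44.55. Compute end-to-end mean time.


Each node sees arrival rate λ = 14.83/hr (tandem ⇒ throughput preserved).
W₁ = 1/(μ₁−λ) = 1/(24.89−14.83) = 0.09940 hr
W₂ = 1/(μ₂−λ) = 1/(44.55−14.83) = 0.03365 hr
W_total = W₁ + W₂ = 0.09940 + 0.03365 = 0.13305 hr

Final: 0.13305 hr


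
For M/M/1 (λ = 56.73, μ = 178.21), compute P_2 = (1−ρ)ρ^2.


ρ = 56.73/178.21 = 0.3183
P_n = (1−ρ)·ρ^n = (1 − 0.3183)·0.3183^2 = 0.6817·0.101335 = 0.069077

Final: 0.069077


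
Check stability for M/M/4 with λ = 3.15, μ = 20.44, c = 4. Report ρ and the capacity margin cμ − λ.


Total capacity cμ = 4·20.44 = 81.76/hr
ρ = λ/(cμ) = 3.15/81.76 = 0.03853
Stable ⇔ ρ < 1: YES
Spare capacity = cμ − λ = 81.76 − 3.15 = 78.61/hr

Final: ρ = 0.03853; stable; margin = 78.61/hr


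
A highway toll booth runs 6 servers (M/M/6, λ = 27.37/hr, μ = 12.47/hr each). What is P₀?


a = λ/μ = 27.37/12.47 = 2.1949; ρ = a/c = 0.3658
Σ_{k=0}^{5} a^k/k! (terms k=0..5) = 1.00000 + 2.19487 + 2.40872 + 1.76228 + 0.96699 + 0.42448 = 8.75734
Tail: a^6/(6!(1−ρ)) = 111.80213/(720·0.6342) = 0.24485
P₀ = 1/(8.75734 + 0.24485) = 1/9.00219 = 0.111084

Final: 0.111084


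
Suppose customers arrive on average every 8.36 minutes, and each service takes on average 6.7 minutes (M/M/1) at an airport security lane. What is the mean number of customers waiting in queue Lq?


λ = 60/8.36 = 7.1770 /hr
μ = 60/6.7 = 8.9552 /hr
ρ = λ/μ = 7.1770/8.9552 = 0.8014
Lq = ρ²/(1−ρ) = 0.6423/0.1986 = 3.2347

Final: 3.2347


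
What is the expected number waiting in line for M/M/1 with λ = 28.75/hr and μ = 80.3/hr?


ρ = 28.75/80.3 = 0.3580
Lq = ρ²/(1−ρ) = 0.1282/0.6420 = 0.1997

Final: 0.1997


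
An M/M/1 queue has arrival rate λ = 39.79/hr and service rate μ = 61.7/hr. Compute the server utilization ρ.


ρ = λ/μ = 39.79/61.7 = 0.6449

Final: 0.6449


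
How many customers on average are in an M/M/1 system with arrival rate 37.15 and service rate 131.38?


ρ = λ/μ = 37.15/131.38 = 0.2828
L = ρ/(1−ρ) = 0.2828/(1 − 0.2828) = 0.2828/0.7172 = 0.3942

Final: 0.3942


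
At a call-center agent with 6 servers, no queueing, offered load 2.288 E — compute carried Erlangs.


B(6,2.288) = 0.020404 (Erlang-B)
Carried load = a(1 − B) = 2.288·(1 − 0.020404) = 2.288·0.979596 = 2.2413 E

Final: 2.2413 Erlangs


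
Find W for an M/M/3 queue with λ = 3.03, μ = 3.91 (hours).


a = 0.7749; ρ = 0.2583; P₀ = 0.458763
Lq = P₀·a^c·ρ/(c!(1−ρ)²) = 0.01671
Wq = Lq/λ = 0.01671/3.03 = 0.005514 hr
W = Wq + 1/μ = 0.005514 + 0.25575 = 0.26127 hr

Final: 0.26127 hr


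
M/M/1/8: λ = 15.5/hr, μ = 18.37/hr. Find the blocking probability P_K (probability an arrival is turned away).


ρ = λ/μ = 15.5/18.37 = 0.8438
P_K = (1−ρ)ρ^K/(1−ρ^(K+1)) = (0.1562·0.256910)/(1 − 0.216772)
= 0.040138/0.783228 = 0.051247

Final: 0.051247


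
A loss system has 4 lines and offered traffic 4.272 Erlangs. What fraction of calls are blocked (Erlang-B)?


B(c,a) = (a^c/c!) / Σ_{k=0}^{c} a^k/k!
a^4/4! = 13.877580
Σ terms (k=0..4): 1.00000 + 4.27200 + 9.12499 + 12.99399 + 13.87758 = 41.268560
B = 13.877580/41.268560 = 0.336275

Final: 0.336275


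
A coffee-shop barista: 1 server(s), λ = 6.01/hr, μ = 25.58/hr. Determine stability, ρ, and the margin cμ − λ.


Total capacity cμ = 1·25.58 = 25.58/hr
ρ = λ/(cμ) = 6.01/25.58 = 0.2349
Stable ⇔ ρ < 1: YES
Spare capacity = cμ − λ = 25.58 − 6.01 = 19.57/hr

Final: ρ = 0.2349; stable; margin = 19.57/hr


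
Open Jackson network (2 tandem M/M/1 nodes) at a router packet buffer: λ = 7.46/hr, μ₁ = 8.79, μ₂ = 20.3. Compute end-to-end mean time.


Each node sees arrival rate λ = 7.46/hr (tandem ⇒ throughput preserved).
W₁ = 1/(μ₁−λ) = 1/(8.79−7.46) = 0.75188 hr
W₂ = 1/(μ₂−λ) = 1/(20.3−7.46) = 0.07788 hr
W_total = W₁ + W₂ = 0.75188 + 0.07788 = 0.82976 hr

Final: 0.82976 hr


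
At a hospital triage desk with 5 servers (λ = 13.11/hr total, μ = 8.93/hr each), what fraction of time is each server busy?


ρ = λ/(cμ) = 13.11/(5·8.93) = 13.11/44.65 = 0.2936

Final: 0.2936


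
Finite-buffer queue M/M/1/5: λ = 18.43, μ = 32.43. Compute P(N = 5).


ρ = λ/μ = 18.43/32.43 = 0.5683
P_K = (1−ρ)ρ^K/(1−ρ^(K+1)) = (0.4317·0.059278)/(1 − 0.033688)
= 0.025590/0.966312 = 0.026482

Final: 0.026482


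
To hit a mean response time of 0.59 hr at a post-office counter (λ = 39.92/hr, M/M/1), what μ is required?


W = 1/(μ−λ) ⇒ μ − λ = 1/W = 1/0.59 = 1.6949
μ = λ + 1/W = 39.92 + 1.6949 = 41.6149 per hr

Final: 41.6149 /hr


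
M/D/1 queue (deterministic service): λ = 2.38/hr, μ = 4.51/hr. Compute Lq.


ρ = 2.38/4.51 = 0.5277
M/D/1: Lq = ρ²/(2(1−ρ)) = 0.2785/(2·0.4723) = 0.29483

Final: 0.29483


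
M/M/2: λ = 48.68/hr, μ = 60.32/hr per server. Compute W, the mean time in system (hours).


a = 0.8070; ρ = 0.4035; P₀ = 0.424994
Lq = P₀·a^c·ρ/(c!(1−ρ)²) = 0.15696
Wq = Lq/λ = 0.15696/48.68 = 0.003224 hr
W = Wq + 1/μ = 0.003224 + 0.01658 = 0.01980 hr

Final: 0.01980 hr


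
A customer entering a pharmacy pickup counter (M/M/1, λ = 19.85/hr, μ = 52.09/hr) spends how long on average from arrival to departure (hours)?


W = 1/(μ−λ) = 1/(52.09 − 19.85) = 1/32.24 = 0.03102 hr

Final: 0.03102 hr


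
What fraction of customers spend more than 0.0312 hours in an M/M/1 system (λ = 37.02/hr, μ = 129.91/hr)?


W ~ Exponential(μ−λ) for M/M/1.
μ − λ = 129.91 − 37.02 = 92.8900
P(W > t) = e^{−(μ−λ)t} = e^{−2.8982} = 0.055124

Final: 0.055124


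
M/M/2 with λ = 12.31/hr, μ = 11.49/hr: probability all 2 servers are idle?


a = λ/μ = 12.31/11.49 = 1.0714; ρ = a/c = 0.5357
Σ_{k=0}^{1} a^k/k! (terms k=0..1) = 1.00000 + 1.07137 = 2.07137
Tail: a^2/(2!(1−ρ)) = 1.14783/(2·0.4643) = 1.23604
P₀ = 1/(2.07137 + 1.23604) = 1/3.30740 = 0.302352

Final: 0.302352


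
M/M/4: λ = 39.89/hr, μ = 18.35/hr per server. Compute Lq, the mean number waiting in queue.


a = λ/μ = 2.1738; ρ = a/4 = 0.5435
P₀ = 0.107679
Lq = P₀·a^c·ρ / (c!·(1−ρ)²) = 0.107679·22.33119·0.5435/(24·0.20843)
= 0.26124

Final: 0.26124


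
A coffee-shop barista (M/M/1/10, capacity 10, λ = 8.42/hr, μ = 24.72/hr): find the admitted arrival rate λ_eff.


ρ = 0.3406; P_K = (1−ρ)ρ^10/(1−ρ^11) = 0.00001386
λ_eff = λ(1 − P_K) = 8.42·(1 − 0.00001386) = 8.42·0.999986 = 8.4199 /hr

Final: 8.4199 /hr


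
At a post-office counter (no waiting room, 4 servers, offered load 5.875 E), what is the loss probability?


B(c,a) = (a^c/c!) / Σ_{k=0}^{c} a^k/k!
a^4/4! = 49.638682
Σ terms (k=0..4): 1.00000 + 5.87500 + 17.25781 + 33.79655 + 49.63868 = 107.568044
B = 49.638682/107.568044 = 0.461463

Final: 0.461463


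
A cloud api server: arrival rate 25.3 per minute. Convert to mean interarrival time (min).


Mean interarrival time = 1/λ = 1/25.3 minute = 0.03953 minute
In minutes: 0.03953 × 1 = 0.03953 min

Final: 0.03953 min


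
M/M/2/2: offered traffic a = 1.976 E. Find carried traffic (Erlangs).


B(2,1.976) = 0.396139 (Erlang-B)
Carried load = a(1 − B) = 1.976·(1 − 0.396139) = 1.976·0.603861 = 1.1932 E

Final: 1.1932 Erlangs


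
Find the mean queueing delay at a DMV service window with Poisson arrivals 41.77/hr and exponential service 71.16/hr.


ρ = 41.77/71.16 = 0.5870
Wq = ρ/(μ−λ) = 0.5870/(71.16 − 41.77) = 0.5870/29.39 = 0.01997 hr

Final: 0.01997 hr


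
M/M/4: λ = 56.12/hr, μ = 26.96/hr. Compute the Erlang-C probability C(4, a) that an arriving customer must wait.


a = λ/μ = 2.0816; ρ = a/4 = 0.5204
P₀ = 0.119295 (from M/M/c formula)
C(c,a) = [a^c/(c!(1−ρ))]·P₀ = [18.77548/(24·0.4796)]·0.119295
= 1.63118·0.119295 = 0.194591

Final: 0.194591


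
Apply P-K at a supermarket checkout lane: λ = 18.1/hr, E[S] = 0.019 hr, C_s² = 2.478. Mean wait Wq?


ρ = λ·E[S] = 18.1·0.019 = 0.3439
E[S²] = E[S]²(1+C_s²) = 0.019²·(1+2.478) = 0.001256
Wq = λ·E[S²]/(2(1−ρ)) = 18.1·0.001256/(2·0.6561) = 0.01732 hr

Final: 0.01732 hr


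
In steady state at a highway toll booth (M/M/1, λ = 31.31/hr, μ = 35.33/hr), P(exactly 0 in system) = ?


ρ = 31.31/35.33 = 0.8862
P_n = (1−ρ)·ρ^n = (1 − 0.8862)·0.8862^0 = 0.1138·1.000000 = 0.113784

Final: 0.113784


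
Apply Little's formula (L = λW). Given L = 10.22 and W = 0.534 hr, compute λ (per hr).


λ = L/W = 10.22/0.534 = 19.1386 /hr

Final: 19.1386 /hr


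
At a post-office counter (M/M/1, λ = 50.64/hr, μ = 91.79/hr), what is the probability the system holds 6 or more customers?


ρ = 50.64/91.79 = 0.5517
P(N ≥ n) = ρ^n = 0.5517^6 = 0.028196

Final: 0.028196


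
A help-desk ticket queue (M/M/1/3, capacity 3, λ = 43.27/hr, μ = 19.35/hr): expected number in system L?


ρ = 43.27/19.35 = 2.2362
L = ρ[1 − (K+1)ρ^K + Kρ^(K+1)] / [(1−ρ)(1−ρ^(K+1))]
Numerator: 2.2362·(1 − 4·11.181956 + 3·25.004818) = 69.962405
Denominator: (-1.2362)·(-24.004818) = 29.674173
L = 69.962405/29.674173 = 2.3577

Final: 2.3577


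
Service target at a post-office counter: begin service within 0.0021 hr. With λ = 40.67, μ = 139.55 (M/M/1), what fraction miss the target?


ρ = 40.67/139.55 = 0.2914
P(Wq > t) = ρ·e^{−(μ−λ)t} = 0.2914·e^{−0.2076}
= 0.2914·0.812493 = 0.236790

Final: 0.236790


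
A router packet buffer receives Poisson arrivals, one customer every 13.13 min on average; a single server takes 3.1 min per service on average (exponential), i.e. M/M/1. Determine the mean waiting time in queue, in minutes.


λ = 60/13.13 = 4.5697 /hr
μ = 60/3.1 = 19.3548 /hr
ρ = λ/μ = 4.5697/19.3548 = 0.2361
Wq = ρ/(μ−λ) = 0.2361/(19.3548−4.5697) = 0.01597 hr
In minutes: 0.01597·60 = 0.9581 min

Final: 0.9581 min


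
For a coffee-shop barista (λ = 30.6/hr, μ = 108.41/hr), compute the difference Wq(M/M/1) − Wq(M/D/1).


ρ = 30.6/108.41 = 0.2823
Wq(M/M/1) = ρ/(μ−λ) = 0.2823/77.81 = 0.003628 hr
Wq(M/D/1) = ρ/(2(μ−λ)) = 0.001814 hr
Savings = 0.003628 − 0.001814 = 0.001814 hr

Final: 0.001814 hr


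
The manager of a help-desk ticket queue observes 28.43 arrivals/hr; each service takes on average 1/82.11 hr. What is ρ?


ρ = λ/μ = 28.43/82.11 = 0.3462

Final: 0.3462


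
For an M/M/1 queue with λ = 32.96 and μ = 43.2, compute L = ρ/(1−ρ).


ρ = λ/μ = 32.96/43.2 = 0.7630
L = ρ/(1−ρ) = 0.7630/(1 − 0.7630) = 0.7630/0.2370 = 3.2188

Final: 3.2188


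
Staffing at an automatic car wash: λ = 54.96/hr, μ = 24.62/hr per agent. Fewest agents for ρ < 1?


Stability requires cμ > λ ⇔ c > λ/μ.
λ/μ = 54.96/24.62 = 2.2323
Minimum integer c = ⌊2.2323⌋ + 1 = 3
Check: 3·24.62 = 73.86 > 54.96, while 2·24.62 = 49.24 ≤ 54.96

Final: 3 servers


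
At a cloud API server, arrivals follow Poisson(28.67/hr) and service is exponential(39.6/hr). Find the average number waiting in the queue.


ρ = 28.67/39.6 = 0.7240
Lq = ρ²/(1−ρ) = 0.5242/0.2760 = 1.8991

Final: 1.8991


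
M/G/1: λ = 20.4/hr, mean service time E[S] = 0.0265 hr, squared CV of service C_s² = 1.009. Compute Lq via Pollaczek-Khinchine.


ρ = λ·E[S] = 20.4·0.0265 = 0.5406
Lq = ρ²(1+C_s²)/(2(1−ρ)) = 0.2922·(1+1.009)/(2·0.4594)
= 0.2922·2.0090/0.9188 = 0.63901

Final: 0.63901


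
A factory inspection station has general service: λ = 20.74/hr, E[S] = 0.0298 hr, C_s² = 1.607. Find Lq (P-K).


ρ = λ·E[S] = 20.74·0.0298 = 0.6181
Lq = ρ²(1+C_s²)/(2(1−ρ)) = 0.3820·(1+1.607)/(2·0.3819)
= 0.3820·2.6070/0.7639 = 1.30364

Final: 1.30364


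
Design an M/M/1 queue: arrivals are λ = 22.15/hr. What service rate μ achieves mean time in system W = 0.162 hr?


W = 1/(μ−λ) ⇒ μ − λ = 1/W = 1/0.162 = 6.1728
μ = λ + 1/W = 22.15 + 6.1728 = 28.3228 per hr

Final: 28.3228 /hr


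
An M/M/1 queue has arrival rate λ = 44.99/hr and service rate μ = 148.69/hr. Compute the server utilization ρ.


ρ = λ/μ = 44.99/148.69 = 0.3026

Final: 0.3026


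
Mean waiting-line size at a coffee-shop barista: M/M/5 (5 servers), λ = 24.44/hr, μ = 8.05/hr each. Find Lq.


a = λ/μ = 3.0360; ρ = a/5 = 0.6072
P₀ = 0.044800
Lq = P₀·a^c·ρ / (c!·(1−ρ)²) = 0.044800·257.94470·0.6072/(120·0.15429)
= 0.37899

Final: 0.37899


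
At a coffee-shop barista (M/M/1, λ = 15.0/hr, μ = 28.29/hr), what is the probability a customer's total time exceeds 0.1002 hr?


W ~ Exponential(μ−λ) for M/M/1.
μ − λ = 28.29 − 15.0 = 13.2900
P(W > t) = e^{−(μ−λ)t} = e^{−1.3317} = 0.264039

Final: 0.264039


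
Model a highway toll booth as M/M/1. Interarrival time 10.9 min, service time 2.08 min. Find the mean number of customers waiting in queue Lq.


λ = 60/10.9 = 5.5046 /hr
μ = 60/2.08 = 28.8462 /hr
ρ = λ/μ = 5.5046/28.8462 = 0.1908
Lq = ρ²/(1−ρ) = 0.03641/0.8092 = 0.04500

Final: 0.04500


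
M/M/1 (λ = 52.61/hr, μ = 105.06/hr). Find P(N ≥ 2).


ρ = 52.61/105.06 = 0.5008
P(N ≥ n) = ρ^n = 0.5008^2 = 0.250762

Final: 0.250762


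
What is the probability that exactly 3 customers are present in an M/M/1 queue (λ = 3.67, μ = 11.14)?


ρ = 3.67/11.14 = 0.3294
P_n = (1−ρ)·ρ^n = (1 − 0.3294)·0.3294^3 = 0.6706·0.035755 = 0.023976

Final: 0.023976


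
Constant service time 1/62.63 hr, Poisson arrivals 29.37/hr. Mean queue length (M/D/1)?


ρ = 29.37/62.63 = 0.4689
M/D/1: Lq = ρ²/(2(1−ρ)) = 0.2199/(2·0.5311) = 0.20705

Final: 0.20705


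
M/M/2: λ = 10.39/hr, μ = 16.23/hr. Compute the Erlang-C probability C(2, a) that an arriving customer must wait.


a = λ/μ = 0.6402; ρ = a/2 = 0.3201
P₀ = 0.515053 (from M/M/c formula)
C(c,a) = [a^c/(c!(1−ρ))]·P₀ = [0.40982/(2·0.6799)]·0.515053
= 0.30138·0.515053 = 0.155225

Final: 0.155225


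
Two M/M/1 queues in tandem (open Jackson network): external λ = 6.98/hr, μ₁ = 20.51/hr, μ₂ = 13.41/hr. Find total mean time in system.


Each node sees arrival rate λ = 6.98/hr (tandem ⇒ throughput preserved).
W₁ = 1/(μ₁−λ) = 1/(20.51−6.98) = 0.07391 hr
W₂ = 1/(μ₂−λ) = 1/(13.41−6.98) = 0.15552 hr
W_total = W₁ + W₂ = 0.07391 + 0.15552 = 0.22943 hr

Final: 0.22943 hr


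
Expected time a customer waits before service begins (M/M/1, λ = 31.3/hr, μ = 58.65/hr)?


ρ = 31.3/58.65 = 0.5337
Wq = ρ/(μ−λ) = 0.5337/(58.65 − 31.3) = 0.5337/27.35 = 0.01951 hr

Final: 0.01951 hr


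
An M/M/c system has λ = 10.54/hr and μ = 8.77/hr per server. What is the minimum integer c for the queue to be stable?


Stability requires cμ > λ ⇔ c > λ/μ.
λ/μ = 10.54/8.77 = 1.2018
Minimum integer c = ⌊1.2018⌋ + 1 = 2
Check: 2·8.77 = 17.54 > 10.54, while 1·8.77 = 8.77 ≤ 10.54

Final: 2 servers


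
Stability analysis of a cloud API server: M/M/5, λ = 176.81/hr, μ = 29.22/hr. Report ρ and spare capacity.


Total capacity cμ = 5·29.22 = 146.10/hr
ρ = λ/(cμ) = 176.81/146.10 = 1.2102
Stable ⇔ ρ < 1: NO
Spare capacity = cμ − λ = 146.10 − 176.81 = -30.71/hr

Final: ρ = 1.2102; unstable; margin = -30.71/hr


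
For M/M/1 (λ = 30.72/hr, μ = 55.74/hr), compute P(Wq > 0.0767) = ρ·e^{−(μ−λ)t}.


ρ = 30.72/55.74 = 0.5511
P(Wq > t) = ρ·e^{−(μ−λ)t} = 0.5511·e^{−1.9190}
= 0.5511·0.146749 = 0.080878

Final: 0.080878


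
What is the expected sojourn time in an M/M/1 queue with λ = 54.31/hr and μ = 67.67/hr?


W = 1/(μ−λ) = 1/(67.67 − 54.31) = 1/13.36 = 0.07485 hr

Final: 0.07485 hr


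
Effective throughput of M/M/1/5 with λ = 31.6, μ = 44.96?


ρ = 0.7028; P_K = (1−ρ)ρ^5/(1−ρ^6) = 0.057953
λ_eff = λ(1 − P_K) = 31.6·(1 − 0.057953) = 31.6·0.942047 = 29.7687 /hr

Final: 29.7687 /hr


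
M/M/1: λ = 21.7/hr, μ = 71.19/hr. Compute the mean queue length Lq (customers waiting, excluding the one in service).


ρ = 21.7/71.19 = 0.3048
Lq = ρ²/(1−ρ) = 0.09291/0.6952 = 0.1337

Final: 0.1337


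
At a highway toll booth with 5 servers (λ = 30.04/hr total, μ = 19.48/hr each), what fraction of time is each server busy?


ρ = λ/(cμ) = 30.04/(5·19.48) = 30.04/97.40 = 0.3084

Final: 0.3084


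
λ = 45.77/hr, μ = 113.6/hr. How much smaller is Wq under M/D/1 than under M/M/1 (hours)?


ρ = 45.77/113.6 = 0.4029
Wq(M/M/1) = ρ/(μ−λ) = 0.4029/67.83 = 0.005940 hr
Wq(M/D/1) = ρ/(2(μ−λ)) = 0.002970 hr
Savings = 0.005940 − 0.002970 = 0.002970 hr

Final: 0.002970 hr


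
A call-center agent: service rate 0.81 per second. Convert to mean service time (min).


Mean service time = 1/μ = 1/0.81 second = 1.23457 second
In minutes: 1.23457 × 0.0166667 = 0.02058 min

Final: 0.02058 min


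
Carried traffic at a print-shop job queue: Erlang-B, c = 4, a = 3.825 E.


B(4,3.825) = 0.293519 (Erlang-B)
Carried load = a(1 − B) = 3.825·(1 − 0.293519) = 3.825·0.706481 = 2.7023 E

Final: 2.7023 Erlangs


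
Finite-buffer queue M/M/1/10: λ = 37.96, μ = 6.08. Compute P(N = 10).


ρ = λ/μ = 37.96/6.08 = 6.2434
P_K = (1−ρ)ρ^K/(1−ρ^(K+1)) = (-5.2434·89996629.503892)/(1 − 561886851.310483)
= -471890221.806591/-561886850.310483 = 0.839831

Final: 0.839831


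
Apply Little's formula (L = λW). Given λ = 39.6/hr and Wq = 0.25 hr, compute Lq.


Lq = λWq = 39.6·0.25 = 9.9000

Final: 9.9000


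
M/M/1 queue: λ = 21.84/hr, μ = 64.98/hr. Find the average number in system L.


ρ = λ/μ = 21.84/64.98 = 0.3361
L = ρ/(1−ρ) = 0.3361/(1 − 0.3361) = 0.3361/0.6639 = 0.5063

Final: 0.5063


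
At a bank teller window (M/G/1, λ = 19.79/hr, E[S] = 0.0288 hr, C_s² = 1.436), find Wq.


ρ = λ·E[S] = 19.79·0.0288 = 0.5700
E[S²] = E[S]²(1+C_s²) = 0.0288²·(1+1.436) = 0.002021
Wq = λ·E[S²]/(2(1−ρ)) = 19.79·0.002021/(2·0.4300) = 0.04649 hr

Final: 0.04649 hr


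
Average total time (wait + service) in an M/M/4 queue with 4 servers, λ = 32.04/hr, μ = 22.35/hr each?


a = 1.4336; ρ = 0.3584; P₀ = 0.236609
Lq = P₀·a^c·ρ/(c!(1−ρ)²) = 0.03625
Wq = Lq/λ = 0.03625/32.04 = 0.001131 hr
W = Wq + 1/μ = 0.001131 + 0.04474 = 0.04587 hr

Final: 0.04587 hr


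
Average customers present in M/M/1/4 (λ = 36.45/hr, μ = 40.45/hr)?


ρ = 36.45/40.45 = 0.9011
L = ρ[1 − (K+1)ρ^K + Kρ^(K+1)] / [(1−ρ)(1−ρ^(K+1))]
Numerator: 0.9011·(1 − 5·0.659350 + 4·0.594149) = 0.071948
Denominator: (0.09889)·(0.405851) = 0.040134
L = 0.071948/0.040134 = 1.7927

Final: 1.7927


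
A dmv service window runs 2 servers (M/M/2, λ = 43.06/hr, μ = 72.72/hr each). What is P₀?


a = λ/μ = 43.06/72.72 = 0.5921; ρ = a/c = 0.2961
Σ_{k=0}^{1} a^k/k! (terms k=0..1) = 1.00000 + 0.59213 = 1.59213
Tail: a^2/(2!(1−ρ)) = 0.35062/(2·0.7039) = 0.24905
P₀ = 1/(1.59213 + 0.24905) = 1/1.84118 = 0.543130

Final: 0.543130


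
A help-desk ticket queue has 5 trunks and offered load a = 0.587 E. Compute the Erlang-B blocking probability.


B(c,a) = (a^c/c!) / Σ_{k=0}^{c} a^k/k!
a^5/5! = 0.0005808
Σ terms (k=0..5): 1.00000 + 0.58700 + 0.17228 + 0.03371 + 0.004947 + 0.0005808 = 1.798523
B = 0.0005808/1.798523 = 0.0003229

Final: 0.0003229


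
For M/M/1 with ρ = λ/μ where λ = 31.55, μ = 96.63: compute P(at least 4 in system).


ρ = 31.55/96.63 = 0.3265
P(N ≥ n) = ρ^n = 0.3265^4 = 0.011364

Final: 0.011364


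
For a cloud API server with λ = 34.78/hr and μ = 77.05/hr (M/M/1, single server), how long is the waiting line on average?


ρ = 34.78/77.05 = 0.4514
Lq = ρ²/(1−ρ) = 0.2038/0.5486 = 0.3714

Final: 0.3714
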